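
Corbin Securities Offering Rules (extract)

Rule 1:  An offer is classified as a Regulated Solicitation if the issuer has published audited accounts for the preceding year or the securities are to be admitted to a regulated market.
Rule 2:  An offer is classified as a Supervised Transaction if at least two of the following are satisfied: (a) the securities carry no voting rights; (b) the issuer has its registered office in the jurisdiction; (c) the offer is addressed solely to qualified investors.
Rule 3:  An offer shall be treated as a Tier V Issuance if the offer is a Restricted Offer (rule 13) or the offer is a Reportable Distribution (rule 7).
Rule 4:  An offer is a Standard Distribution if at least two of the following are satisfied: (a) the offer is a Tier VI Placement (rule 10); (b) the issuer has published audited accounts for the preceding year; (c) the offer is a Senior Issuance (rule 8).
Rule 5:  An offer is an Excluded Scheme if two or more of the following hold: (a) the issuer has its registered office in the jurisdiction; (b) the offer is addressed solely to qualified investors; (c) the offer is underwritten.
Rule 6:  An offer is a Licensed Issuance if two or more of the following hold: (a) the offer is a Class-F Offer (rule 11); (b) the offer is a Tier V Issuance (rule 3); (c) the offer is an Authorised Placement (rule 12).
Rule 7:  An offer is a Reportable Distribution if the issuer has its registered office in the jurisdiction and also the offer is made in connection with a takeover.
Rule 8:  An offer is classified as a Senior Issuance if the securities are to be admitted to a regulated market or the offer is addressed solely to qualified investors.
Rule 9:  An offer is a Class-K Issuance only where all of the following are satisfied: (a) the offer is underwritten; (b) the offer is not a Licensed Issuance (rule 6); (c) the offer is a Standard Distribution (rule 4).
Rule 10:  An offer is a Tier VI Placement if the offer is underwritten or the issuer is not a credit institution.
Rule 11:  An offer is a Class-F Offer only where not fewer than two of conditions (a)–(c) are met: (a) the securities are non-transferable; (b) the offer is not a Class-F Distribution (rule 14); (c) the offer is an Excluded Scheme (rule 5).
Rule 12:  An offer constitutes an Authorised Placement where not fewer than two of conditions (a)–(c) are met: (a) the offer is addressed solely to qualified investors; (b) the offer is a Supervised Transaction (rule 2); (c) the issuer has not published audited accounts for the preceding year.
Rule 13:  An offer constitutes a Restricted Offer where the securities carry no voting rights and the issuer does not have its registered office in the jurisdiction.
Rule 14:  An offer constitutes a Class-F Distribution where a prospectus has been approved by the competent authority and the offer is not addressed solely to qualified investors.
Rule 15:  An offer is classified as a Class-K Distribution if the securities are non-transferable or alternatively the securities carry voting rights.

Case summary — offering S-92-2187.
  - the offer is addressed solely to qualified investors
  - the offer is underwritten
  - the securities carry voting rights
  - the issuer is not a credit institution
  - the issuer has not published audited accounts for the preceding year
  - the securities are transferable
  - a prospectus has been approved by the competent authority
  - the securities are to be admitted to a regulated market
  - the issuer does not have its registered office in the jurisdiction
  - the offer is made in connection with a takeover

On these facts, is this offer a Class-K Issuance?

rule 14 — Class-F Distribution: [a prospectus has been approved by the competent authority? yes] AND [the offer is not addressed solely to qualified investors? no] → not satisfied.
rule 5 — Excluded Scheme: the issuer has its registered office in the jurisdiction? no; the offer is addressed solely to qualified investors? yes; the offer is underwritten? yes — 2 of 3 hold (need ≥2) → satisfied.
rule 11 — Class-F Offer: the securities are non-transferable? no; not a Class-F Distribution (rule 14)? yes; Excluded Scheme (rule 5)? yes — 2 of 3 hold (need ≥2) → satisfied.
rule 13 — Restricted Offer: [the securities carry no voting rights? no] AND [the issuer does not have its registered office in the jurisdiction? yes] → not satisfied.
rule 7 — Reportable Distribution: [the issuer has its registered office in the jurisdiction? no] AND [the offer is made in connection with a takeover? yes] → not satisfied.
rule 3 — Tier V Issuance: [Restricted Offer (rule 13)? no] OR [Reportable Distribution (rule 7)? no] → not satisfied.
rule 2 — Supervised Transaction: the securities carry no voting rights? no; the issuer has its registered office in the jurisdiction? no; the offer is addressed solely to qualified investors? yes — 1 of 3 hold (need ≥2) → not satisfied.
rule 12 — Authorised Placement: the offer is addressed solely to qualified investors? yes; Supervised Transaction (rule 2)? no; the issuer has not published audited accounts for the preceding year? yes — 2 of 3 hold (need ≥2) → satisfied.
rule 6 — Licensed Issuance: Class-F Offer (rule 11)? yes; Tier V Issuance (rule 3)? no; Authorised Placement (rule 12)? yes — 2 of 3 hold (need ≥2) → satisfied.
rule 10 — Tier VI Placement: [the offer is underwritten? yes] OR [the issuer is not a credit institution? yes] → satisfied.
rule 8 — Senior Issuance: [the securities are to be admitted to a regulated market? yes] OR [the offer is addressed solely to qualified investors? yes] → satisfied.
rule 4 — Standard Distribution: Tier VI Placement (rule 10)? yes; the issuer has published audited accounts for the preceding year? no; Senior Issuance (rule 8)? yes — 2 of 3 hold (need ≥2) → satisfied.
rule 9 — Class-K Issuance: [the offer is underwritten? yes] AND [not a Licensed Issuance (rule 6)? no] AND [Standard Distribution (rule 4)? yes] → not satisfied.

No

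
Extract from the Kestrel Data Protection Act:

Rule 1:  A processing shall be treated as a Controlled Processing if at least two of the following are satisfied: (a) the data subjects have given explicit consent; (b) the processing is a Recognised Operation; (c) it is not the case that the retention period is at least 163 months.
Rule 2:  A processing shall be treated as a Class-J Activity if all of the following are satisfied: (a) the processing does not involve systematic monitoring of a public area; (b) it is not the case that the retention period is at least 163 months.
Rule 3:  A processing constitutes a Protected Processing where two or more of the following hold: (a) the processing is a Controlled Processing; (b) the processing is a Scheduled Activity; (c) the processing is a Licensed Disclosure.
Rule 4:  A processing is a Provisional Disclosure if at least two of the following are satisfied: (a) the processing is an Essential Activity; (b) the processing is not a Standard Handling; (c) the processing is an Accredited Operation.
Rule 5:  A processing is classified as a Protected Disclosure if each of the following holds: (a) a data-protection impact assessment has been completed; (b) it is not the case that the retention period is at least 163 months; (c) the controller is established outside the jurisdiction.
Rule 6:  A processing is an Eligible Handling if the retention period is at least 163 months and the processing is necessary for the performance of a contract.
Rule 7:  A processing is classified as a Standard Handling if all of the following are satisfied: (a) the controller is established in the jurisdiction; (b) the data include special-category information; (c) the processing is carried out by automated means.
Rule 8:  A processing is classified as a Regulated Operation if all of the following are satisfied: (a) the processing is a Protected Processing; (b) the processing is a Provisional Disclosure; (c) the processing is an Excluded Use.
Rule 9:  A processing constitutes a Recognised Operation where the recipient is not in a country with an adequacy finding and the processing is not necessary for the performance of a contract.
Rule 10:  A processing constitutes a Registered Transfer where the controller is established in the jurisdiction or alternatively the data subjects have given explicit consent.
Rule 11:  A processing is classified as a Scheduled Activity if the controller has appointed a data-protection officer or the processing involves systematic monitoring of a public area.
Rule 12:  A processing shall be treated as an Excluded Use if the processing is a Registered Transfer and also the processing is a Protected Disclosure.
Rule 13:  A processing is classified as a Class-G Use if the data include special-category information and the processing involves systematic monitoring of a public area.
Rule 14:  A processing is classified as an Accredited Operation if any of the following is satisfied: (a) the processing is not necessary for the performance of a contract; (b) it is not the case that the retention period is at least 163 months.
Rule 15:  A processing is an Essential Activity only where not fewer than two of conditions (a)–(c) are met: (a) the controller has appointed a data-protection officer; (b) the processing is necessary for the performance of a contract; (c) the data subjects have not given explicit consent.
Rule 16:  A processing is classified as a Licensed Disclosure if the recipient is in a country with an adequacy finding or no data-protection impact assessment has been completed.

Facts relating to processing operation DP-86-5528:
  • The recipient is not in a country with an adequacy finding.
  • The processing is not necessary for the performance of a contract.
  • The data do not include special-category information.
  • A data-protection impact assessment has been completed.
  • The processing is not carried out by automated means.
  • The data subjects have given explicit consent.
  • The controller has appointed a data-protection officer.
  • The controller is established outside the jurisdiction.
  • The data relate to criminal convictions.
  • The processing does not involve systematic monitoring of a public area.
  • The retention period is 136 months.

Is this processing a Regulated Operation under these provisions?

rule 9 — Recognised Operation: [the recipient is not in a country with an adequacy finding? yes] AND [the processing is not necessary for the performance of a contract? yes] → satisfied.
rule 1 — Controlled Processing: the data subjects have given explicit consent? yes; Recognised Operation (rule 9)? yes; retention period: 136 months ≥ 163 months? no, so negated condition yes — 3 of 3 hold (need ≥2) → satisfied.
rule 11 — Scheduled Activity: [the controller has appointed a data-protection officer? yes] OR [the processing involves systematic monitoring of a public area? no] → satisfied.
rule 16 — Licensed Disclosure: [the recipient is in a country with an adequacy finding? no] OR [no data-protection impact assessment has been completed? no] → not satisfied.
rule 3 — Protected Processing: Controlled Processing (rule 1)? yes; Scheduled Activity (rule 11)? yes; Licensed Disclosure (rule 16)? no — 2 of 3 hold (need ≥2) → satisfied.
rule 15 — Essential Activity: the controller has appointed a data-protection officer? yes; the processing is necessary for the performance of a contract? no; the data subjects have not given explicit consent? no — 1 of 3 hold (need ≥2) → not satisfied.
rule 7 — Standard Handling: [the controller is established in the jurisdiction? no] AND [the data include special-category information? no] AND [the processing is carried out by automated means? no] → not satisfied.
rule 14 — Accredited Operation: [the processing is not necessary for the performance of a contract? yes] OR [retention period: 136 months ≥ 163 months? no, so negated condition yes] → satisfied.
rule 4 — Provisional Disclosure: Essential Activity (rule 15)? no; not a Standard Handling (rule 7)? yes; Accredited Operation (rule 14)? yes — 2 of 3 hold (need ≥2) → satisfied.
rule 10 — Registered Transfer: [the controller is established in the jurisdiction? no] OR [the data subjects have given explicit consent? yes] → satisfied.
rule 5 — Protected Disclosure: [a data-protection impact assessment has been completed? yes] AND [retention period: 136 months ≥ 163 months? no, so negated condition yes] AND [the controller is established outside the jurisdiction? yes] → satisfied.
rule 12 — Excluded Use: [Registered Transfer (rule 10)? yes] AND [Protected Disclosure (rule 5)? yes] → satisfied.
rule 8 — Regulated Operation: [Protected Processing (rule 3)? yes] AND [Provisional Disclosure (rule 4)? yes] AND [Excluded Use (rule 12)? yes] → satisfied.

Yes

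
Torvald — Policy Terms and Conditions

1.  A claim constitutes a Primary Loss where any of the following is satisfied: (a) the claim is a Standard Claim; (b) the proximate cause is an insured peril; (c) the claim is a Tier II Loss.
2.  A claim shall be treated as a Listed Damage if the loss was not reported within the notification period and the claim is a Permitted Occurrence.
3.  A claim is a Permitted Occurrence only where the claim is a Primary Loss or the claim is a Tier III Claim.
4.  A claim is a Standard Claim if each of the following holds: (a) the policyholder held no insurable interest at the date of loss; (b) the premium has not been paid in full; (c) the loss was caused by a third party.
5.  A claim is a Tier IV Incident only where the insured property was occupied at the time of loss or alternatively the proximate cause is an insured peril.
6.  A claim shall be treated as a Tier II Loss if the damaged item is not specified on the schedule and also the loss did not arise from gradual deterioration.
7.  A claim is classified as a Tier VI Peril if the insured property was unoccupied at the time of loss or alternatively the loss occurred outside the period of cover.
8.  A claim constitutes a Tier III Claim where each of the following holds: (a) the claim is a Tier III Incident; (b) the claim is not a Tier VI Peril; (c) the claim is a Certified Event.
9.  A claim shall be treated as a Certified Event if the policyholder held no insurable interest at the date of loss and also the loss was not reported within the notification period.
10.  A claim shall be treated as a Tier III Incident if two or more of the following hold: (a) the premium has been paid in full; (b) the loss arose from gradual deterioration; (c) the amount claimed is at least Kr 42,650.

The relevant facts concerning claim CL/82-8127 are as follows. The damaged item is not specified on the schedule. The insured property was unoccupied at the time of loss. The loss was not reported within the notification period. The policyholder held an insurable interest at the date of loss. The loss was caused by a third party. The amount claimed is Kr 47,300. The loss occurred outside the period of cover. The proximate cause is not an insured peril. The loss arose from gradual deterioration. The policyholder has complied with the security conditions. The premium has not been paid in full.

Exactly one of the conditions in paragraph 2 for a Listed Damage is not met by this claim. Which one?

Permitted Occurrence

paragraph 4 — Standard Claim: [the policyholder held no insurable interest at the date of loss? no] AND [the premium has not been paid in full? yes] AND [the loss was caused by a third party? yes] → not satisfied.
paragraph 6 — Tier II Loss: [the damaged item is not specified on the schedule? yes] AND [the loss did not arise from gradual deterioration? no] → not satisfied.
paragraph 1 — Primary Loss: [Standard Claim (paragraph 4)? no] OR [the proximate cause is an insured peril? no] OR [Tier II Loss (paragraph 6)? no] → not satisfied.
paragraph 10 — Tier III Incident: the premium has been paid in full? no; the loss arose from gradual deterioration? yes; amount claimed: Kr 47,300 ≥ Kr 42,650? yes — 2 of 3 hold (need ≥2) → satisfied.
paragraph 7 — Tier VI Peril: [the insured property was unoccupied at the time of loss? yes] OR [the loss occurred outside the period of cover? yes] → satisfied.
paragraph 9 — Certified Event: [the policyholder held no insurable interest at the date of loss? no] AND [the loss was not reported within the notification period? yes] → not satisfied.
paragraph 8 — Tier III Claim: [Tier III Incident (paragraph 10)? yes] AND [not a Tier VI Peril (paragraph 7)? no] AND [Certified Event (paragraph 9)? no] → not satisfied.
paragraph 3 — Permitted Occurrence: [Primary Loss (paragraph 1)? no] OR [Tier III Claim (paragraph 8)? no] → not satisfied.
paragraph 2 — Listed Damage: [the loss was not reported within the notification period? yes] AND [Permitted Occurrence (paragraph 3)? no] → not satisfied.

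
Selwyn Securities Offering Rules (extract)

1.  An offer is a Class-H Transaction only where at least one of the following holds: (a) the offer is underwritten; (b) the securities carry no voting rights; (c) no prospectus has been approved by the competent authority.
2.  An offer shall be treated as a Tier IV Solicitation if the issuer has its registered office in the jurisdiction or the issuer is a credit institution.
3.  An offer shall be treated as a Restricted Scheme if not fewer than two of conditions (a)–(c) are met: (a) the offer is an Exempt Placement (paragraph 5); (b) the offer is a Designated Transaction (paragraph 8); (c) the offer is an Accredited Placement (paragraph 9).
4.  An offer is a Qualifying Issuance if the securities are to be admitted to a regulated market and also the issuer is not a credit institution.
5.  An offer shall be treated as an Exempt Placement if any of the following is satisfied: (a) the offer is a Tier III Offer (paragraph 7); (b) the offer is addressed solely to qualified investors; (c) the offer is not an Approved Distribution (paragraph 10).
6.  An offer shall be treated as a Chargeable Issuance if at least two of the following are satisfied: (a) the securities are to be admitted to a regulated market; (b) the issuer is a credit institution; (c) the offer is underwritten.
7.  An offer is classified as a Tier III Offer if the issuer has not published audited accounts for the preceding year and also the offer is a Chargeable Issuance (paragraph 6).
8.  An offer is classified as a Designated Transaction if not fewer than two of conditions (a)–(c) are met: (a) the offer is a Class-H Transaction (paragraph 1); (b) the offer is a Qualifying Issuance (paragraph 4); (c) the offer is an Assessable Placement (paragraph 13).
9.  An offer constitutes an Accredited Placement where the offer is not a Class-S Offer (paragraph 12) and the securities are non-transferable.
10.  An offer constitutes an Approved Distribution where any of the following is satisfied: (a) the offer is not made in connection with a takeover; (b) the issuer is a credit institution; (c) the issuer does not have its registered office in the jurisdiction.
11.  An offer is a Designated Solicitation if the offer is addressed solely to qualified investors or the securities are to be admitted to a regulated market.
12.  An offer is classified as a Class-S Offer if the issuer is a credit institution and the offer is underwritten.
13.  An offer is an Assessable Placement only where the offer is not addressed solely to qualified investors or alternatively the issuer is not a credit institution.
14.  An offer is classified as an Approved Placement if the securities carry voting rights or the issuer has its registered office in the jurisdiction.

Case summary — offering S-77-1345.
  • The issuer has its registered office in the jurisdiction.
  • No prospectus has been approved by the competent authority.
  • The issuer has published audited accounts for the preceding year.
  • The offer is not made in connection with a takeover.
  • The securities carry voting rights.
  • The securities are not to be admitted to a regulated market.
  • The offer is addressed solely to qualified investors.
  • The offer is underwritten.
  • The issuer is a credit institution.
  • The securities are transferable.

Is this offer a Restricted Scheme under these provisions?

paragraph 6 — Chargeable Issuance: the securities are to be admitted to a regulated market? no; the issuer is a credit institution? yes; the offer is underwritten? yes — 2 of 3 hold (need ≥2) → satisfied.
paragraph 7 — Tier III Offer: [the issuer has not published audited accounts for the preceding year? no] AND [Chargeable Issuance (paragraph 6)? yes] → not satisfied.
paragraph 10 — Approved Distribution: [the offer is not made in connection with a takeover? yes] OR [the issuer is a credit institution? yes] OR [the issuer does not have its registered office in the jurisdiction? no] → satisfied.
paragraph 5 — Exempt Placement: [Tier III Offer (paragraph 7)? no] OR [the offer is addressed solely to qualified investors? yes] OR [not an Approved Distribution (paragraph 10)? no] → satisfied.
paragraph 1 — Class-H Transaction: [the offer is underwritten? yes] OR [the securities carry no voting rights? no] OR [no prospectus has been approved by the competent authority? yes] → satisfied.
paragraph 4 — Qualifying Issuance: [the securities are to be admitted to a regulated market? no] AND [the issuer is not a credit institution? no] → not satisfied.
paragraph 13 — Assessable Placement: [the offer is not addressed solely to qualified investors? no] OR [the issuer is not a credit institution? no] → not satisfied.
paragraph 8 — Designated Transaction: Class-H Transaction (paragraph 1)? yes; Qualifying Issuance (paragraph 4)? no; Assessable Placement (paragraph 13)? no — 1 of 3 hold (need ≥2) → not satisfied.
paragraph 12 — Class-S Offer: [the issuer is a credit institution? yes] AND [the offer is underwritten? yes] → satisfied.
paragraph 9 — Accredited Placement: [not a Class-S Offer (paragraph 12)? no] AND [the securities are non-transferable? no] → not satisfied.
paragraph 3 — Restricted Scheme: Exempt Placement (paragraph 5)? yes; Designated Transaction (paragraph 8)? no; Accredited Placement (paragraph 9)? no — 1 of 3 hold (need ≥2) → not satisfied.

No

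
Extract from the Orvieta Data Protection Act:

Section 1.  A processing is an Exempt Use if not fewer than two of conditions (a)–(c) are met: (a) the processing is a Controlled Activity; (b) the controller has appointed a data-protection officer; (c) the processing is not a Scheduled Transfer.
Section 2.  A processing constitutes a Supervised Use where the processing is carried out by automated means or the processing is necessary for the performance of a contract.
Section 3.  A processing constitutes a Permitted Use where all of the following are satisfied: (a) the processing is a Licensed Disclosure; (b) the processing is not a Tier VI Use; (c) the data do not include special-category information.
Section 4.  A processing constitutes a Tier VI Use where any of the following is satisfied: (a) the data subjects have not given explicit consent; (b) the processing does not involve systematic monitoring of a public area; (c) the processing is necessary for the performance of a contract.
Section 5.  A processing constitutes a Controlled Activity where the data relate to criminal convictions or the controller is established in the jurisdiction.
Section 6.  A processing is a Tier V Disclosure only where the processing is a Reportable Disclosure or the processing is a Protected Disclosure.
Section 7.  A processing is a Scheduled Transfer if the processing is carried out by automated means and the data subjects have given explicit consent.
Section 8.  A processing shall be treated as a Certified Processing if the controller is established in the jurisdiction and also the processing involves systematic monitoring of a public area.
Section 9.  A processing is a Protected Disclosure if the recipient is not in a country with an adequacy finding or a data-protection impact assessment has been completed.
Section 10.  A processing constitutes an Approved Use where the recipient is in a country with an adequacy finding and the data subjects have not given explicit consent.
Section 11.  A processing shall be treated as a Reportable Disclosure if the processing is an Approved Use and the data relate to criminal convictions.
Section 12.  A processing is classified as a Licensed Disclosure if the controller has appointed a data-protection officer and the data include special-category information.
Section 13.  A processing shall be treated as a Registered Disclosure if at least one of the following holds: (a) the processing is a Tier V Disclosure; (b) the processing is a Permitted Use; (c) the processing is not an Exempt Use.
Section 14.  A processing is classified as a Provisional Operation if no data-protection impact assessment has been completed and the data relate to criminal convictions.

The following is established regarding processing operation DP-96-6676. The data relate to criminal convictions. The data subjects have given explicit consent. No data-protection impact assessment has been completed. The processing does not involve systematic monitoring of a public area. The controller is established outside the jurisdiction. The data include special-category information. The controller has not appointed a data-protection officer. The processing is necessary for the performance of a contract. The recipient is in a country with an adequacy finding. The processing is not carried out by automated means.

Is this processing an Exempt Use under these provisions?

Yes

section 5 — Controlled Activity: [the data relate to criminal convictions? yes] OR [the controller is established in the jurisdiction? no] → satisfied.
section 7 — Scheduled Transfer: [the processing is carried out by automated means? no] AND [the data subjects have given explicit consent? yes] → not satisfied.
section 1 — Exempt Use: Controlled Activity (section 5)? yes; the controller has appointed a data-protection officer? no; not a Scheduled Transfer (section 7)? yes — 2 of 3 hold (need ≥2) → satisfied.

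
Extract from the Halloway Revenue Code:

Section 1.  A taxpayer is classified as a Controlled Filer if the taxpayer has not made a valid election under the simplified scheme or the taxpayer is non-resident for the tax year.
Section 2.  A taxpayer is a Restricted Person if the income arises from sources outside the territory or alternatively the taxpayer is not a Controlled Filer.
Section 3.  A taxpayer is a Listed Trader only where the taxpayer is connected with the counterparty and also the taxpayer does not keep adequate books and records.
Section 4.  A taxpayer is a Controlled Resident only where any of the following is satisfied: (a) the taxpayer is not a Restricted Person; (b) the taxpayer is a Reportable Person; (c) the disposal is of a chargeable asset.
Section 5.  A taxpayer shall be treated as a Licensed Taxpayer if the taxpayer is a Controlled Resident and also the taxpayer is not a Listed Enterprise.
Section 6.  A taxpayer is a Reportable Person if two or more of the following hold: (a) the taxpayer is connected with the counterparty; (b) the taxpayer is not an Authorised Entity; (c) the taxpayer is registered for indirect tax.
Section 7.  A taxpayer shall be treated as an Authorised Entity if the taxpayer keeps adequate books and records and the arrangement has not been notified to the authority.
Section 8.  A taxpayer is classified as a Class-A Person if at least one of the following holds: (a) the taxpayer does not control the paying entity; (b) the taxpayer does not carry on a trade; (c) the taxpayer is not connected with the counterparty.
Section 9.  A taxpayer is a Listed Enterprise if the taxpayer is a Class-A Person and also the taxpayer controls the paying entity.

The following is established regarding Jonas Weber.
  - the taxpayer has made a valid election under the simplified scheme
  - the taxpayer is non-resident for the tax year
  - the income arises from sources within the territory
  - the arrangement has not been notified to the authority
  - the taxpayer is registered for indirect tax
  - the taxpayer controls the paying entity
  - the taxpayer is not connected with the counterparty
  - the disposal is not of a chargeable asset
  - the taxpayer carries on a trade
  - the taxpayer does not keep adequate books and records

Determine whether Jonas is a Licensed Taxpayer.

No

section 1 — Controlled Filer: [the taxpayer has not made a valid election under the simplified scheme? no] OR [the taxpayer is non-resident for the tax year? yes] → satisfied.
section 2 — Restricted Person: [the income arises from sources outside the territory? no] OR [not a Controlled Filer (section 1)? no] → not satisfied.
section 7 — Authorised Entity: [the taxpayer keeps adequate books and records? no] AND [the arrangement has not been notified to the authority? yes] → not satisfied.
section 6 — Reportable Person: the taxpayer is connected with the counterparty? no; not an Authorised Entity (section 7)? yes; the taxpayer is registered for indirect tax? yes — 2 of 3 hold (need ≥2) → satisfied.
section 4 — Controlled Resident: [not a Restricted Person (section 2)? yes] OR [Reportable Person (section 6)? yes] OR [the disposal is of a chargeable asset? no] → satisfied.
section 8 — Class-A Person: [the taxpayer does not control the paying entity? no] OR [the taxpayer does not carry on a trade? no] OR [the taxpayer is not connected with the counterparty? yes] → satisfied.
section 9 — Listed Enterprise: [Class-A Person (section 8)? yes] AND [the taxpayer controls the paying entity? yes] → satisfied.
section 5 — Licensed Taxpayer: [Controlled Resident (section 4)? yes] AND [not a Listed Enterprise (section 9)? no] → not satisfied.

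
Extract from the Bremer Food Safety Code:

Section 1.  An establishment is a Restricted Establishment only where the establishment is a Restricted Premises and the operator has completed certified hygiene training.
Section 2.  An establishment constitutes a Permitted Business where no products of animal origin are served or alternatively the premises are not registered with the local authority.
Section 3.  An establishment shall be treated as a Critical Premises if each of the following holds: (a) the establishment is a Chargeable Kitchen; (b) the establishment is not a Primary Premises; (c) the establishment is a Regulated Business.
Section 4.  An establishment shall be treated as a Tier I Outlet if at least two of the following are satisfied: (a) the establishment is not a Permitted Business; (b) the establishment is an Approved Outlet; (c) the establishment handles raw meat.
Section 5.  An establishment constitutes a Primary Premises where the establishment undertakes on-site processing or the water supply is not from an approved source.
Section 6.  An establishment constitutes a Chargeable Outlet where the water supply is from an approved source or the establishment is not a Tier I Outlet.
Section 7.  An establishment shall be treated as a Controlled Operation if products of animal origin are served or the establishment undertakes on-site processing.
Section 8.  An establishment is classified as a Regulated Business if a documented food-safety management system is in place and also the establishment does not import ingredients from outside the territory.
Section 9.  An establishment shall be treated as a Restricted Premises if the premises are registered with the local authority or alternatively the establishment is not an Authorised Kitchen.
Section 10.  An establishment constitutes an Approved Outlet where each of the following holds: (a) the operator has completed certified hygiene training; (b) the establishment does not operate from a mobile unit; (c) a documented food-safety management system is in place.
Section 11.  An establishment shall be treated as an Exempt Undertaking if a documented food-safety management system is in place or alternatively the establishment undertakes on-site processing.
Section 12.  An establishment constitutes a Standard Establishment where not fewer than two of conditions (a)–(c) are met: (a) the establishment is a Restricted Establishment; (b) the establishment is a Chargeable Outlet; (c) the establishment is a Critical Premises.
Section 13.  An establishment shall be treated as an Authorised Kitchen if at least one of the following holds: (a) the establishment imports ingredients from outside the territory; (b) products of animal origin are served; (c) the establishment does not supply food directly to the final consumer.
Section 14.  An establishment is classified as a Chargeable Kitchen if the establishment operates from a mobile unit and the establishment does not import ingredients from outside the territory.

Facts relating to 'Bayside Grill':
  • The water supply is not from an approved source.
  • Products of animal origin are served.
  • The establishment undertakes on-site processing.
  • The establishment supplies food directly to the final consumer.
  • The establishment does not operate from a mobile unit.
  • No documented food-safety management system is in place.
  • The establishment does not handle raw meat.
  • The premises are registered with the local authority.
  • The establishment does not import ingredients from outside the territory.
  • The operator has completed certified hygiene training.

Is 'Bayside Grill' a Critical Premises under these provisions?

Under section 14: the establishment operates from a mobile unit? no; and the establishment does not import ingredients from outside the territory? yes. So the establishment is not a Chargeable Kitchen.
Under section 5: the establishment undertakes on-site processing? yes; or the water supply is not from an approved source? yes. So the establishment is a Primary Premises.
Under section 8: a documented food-safety management system is in place? no; and the establishment does not import ingredients from outside the territory? yes. So the establishment is not a Regulated Business.
Under section 3: Chargeable Kitchen (section 14)? no; and not a Primary Premises (section 5)? no; and Regulated Business (section 8)? no. So the establishment is not a Critical Premises.

No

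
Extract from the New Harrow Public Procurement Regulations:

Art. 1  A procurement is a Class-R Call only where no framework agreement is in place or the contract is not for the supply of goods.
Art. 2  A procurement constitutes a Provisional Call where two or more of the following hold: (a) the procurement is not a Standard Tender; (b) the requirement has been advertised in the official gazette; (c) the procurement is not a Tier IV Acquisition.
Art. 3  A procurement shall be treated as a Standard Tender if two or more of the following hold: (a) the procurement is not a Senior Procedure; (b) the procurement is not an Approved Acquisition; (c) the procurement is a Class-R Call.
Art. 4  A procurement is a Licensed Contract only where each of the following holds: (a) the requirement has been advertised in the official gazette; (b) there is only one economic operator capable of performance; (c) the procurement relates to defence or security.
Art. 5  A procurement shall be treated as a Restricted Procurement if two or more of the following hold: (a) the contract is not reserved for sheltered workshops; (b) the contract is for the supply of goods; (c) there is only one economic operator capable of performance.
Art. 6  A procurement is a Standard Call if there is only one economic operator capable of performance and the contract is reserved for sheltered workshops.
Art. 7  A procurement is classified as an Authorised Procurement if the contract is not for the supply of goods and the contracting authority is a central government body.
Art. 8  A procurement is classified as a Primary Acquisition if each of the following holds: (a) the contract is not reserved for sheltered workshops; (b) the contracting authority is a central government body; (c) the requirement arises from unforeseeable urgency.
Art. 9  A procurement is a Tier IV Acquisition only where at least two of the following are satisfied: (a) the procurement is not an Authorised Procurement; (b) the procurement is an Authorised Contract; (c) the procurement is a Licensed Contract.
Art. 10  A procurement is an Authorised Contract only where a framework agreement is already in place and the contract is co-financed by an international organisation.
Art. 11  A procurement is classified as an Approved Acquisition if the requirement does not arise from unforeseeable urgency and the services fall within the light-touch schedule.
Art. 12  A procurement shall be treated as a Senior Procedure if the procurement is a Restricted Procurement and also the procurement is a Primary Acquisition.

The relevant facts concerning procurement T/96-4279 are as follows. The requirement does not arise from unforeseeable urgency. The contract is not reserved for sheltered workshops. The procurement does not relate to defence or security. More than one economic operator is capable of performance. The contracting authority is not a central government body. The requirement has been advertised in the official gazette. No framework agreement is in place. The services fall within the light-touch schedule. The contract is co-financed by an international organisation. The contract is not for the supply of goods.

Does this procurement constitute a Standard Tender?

Yes

article 5 — Restricted Procurement: the contract is not reserved for sheltered workshops? yes; the contract is for the supply of goods? no; there is only one economic operator capable of performance? no — 1 of 3 hold (need ≥2) → not satisfied.
article 8 — Primary Acquisition: [the contract is not reserved for sheltered workshops? yes] AND [the contracting authority is a central government body? no] AND [the requirement arises from unforeseeable urgency? no] → not satisfied.
article 12 — Senior Procedure: [Restricted Procurement (article 5)? no] AND [Primary Acquisition (article 8)? no] → not satisfied.
article 11 — Approved Acquisition: [the requirement does not arise from unforeseeable urgency? yes] AND [the services fall within the light-touch schedule? yes] → satisfied.
article 1 — Class-R Call: [no framework agreement is in place? yes] OR [the contract is not for the supply of goods? yes] → satisfied.
article 3 — Standard Tender: not a Senior Procedure (article 12)? yes; not an Approved Acquisition (article 11)? no; Class-R Call (article 1)? yes — 2 of 3 hold (need ≥2) → satisfied.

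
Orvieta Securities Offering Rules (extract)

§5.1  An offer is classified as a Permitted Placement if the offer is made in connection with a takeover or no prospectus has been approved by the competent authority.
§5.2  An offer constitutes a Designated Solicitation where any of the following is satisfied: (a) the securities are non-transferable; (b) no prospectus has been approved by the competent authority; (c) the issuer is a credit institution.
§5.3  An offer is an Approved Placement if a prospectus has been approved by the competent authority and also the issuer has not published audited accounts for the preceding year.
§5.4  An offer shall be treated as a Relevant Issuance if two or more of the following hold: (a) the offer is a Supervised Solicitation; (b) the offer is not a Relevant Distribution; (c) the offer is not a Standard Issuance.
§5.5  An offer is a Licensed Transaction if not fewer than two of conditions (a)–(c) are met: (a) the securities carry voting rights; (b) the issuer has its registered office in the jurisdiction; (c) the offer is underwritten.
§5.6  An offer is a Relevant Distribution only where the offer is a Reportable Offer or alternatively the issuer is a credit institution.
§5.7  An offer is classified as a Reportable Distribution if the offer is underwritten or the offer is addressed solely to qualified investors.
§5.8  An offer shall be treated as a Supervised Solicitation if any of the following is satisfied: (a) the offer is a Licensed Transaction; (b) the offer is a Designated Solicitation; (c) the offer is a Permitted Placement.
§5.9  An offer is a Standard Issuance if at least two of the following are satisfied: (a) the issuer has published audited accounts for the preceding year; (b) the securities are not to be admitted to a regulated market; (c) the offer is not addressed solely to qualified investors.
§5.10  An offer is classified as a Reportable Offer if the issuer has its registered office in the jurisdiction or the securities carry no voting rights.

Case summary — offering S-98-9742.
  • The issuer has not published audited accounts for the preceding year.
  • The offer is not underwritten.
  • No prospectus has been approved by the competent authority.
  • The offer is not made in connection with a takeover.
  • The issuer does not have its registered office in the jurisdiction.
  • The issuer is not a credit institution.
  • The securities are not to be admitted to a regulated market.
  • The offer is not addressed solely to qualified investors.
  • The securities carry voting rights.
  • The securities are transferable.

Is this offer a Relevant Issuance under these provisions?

Yes

§5.5 — Licensed Transaction: the securities carry voting rights? yes; the issuer has its registered office in the jurisdiction? no; the offer is underwritten? no — 1 of 3 hold (need ≥2) → not satisfied.
§5.2 — Designated Solicitation: [the securities are non-transferable? no] OR [no prospectus has been approved by the competent authority? yes] OR [the issuer is a credit institution? no] → satisfied.
§5.1 — Permitted Placement: [the offer is made in connection with a takeover? no] OR [no prospectus has been approved by the competent authority? yes] → satisfied.
§5.8 — Supervised Solicitation: [Licensed Transaction (§5.5)? no] OR [Designated Solicitation (§5.2)? yes] OR [Permitted Placement (§5.1)? yes] → satisfied.
§5.10 — Reportable Offer: [the issuer has its registered office in the jurisdiction? no] OR [the securities carry no voting rights? no] → not satisfied.
§5.6 — Relevant Distribution: [Reportable Offer (§5.10)? no] OR [the issuer is a credit institution? no] → not satisfied.
§5.9 — Standard Issuance: the issuer has published audited accounts for the preceding year? no; the securities are not to be admitted to a regulated market? yes; the offer is not addressed solely to qualified investors? yes — 2 of 3 hold (need ≥2) → satisfied.
§5.4 — Relevant Issuance: Supervised Solicitation (§5.8)? yes; not a Relevant Distribution (§5.6)? yes; not a Standard Issuance (§5.9)? no — 2 of 3 hold (need ≥2) → satisfied.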